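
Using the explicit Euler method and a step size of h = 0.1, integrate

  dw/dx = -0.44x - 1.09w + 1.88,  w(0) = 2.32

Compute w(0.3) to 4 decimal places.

Euler: w_{n+1} = w_n + h·f(x_n, w_n).
x=0.000000, w=2.320000: f=-0.648800 → w ← 2.320000 + 0.1·(-0.648800) = 2.255120
x=0.100000, w=2.255120: f=-0.622081 → w ← 2.255120 + 0.1·(-0.622081) = 2.192912
x=0.200000, w=2.192912: f=-0.598274 → w ← 2.192912 + 0.1·(-0.598274) = 2.133085
w(0.3) ≈ 2.1331

2.1331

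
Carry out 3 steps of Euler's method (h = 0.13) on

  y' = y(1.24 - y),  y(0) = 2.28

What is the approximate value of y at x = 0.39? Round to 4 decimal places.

Euler: y_{n+1} = y_n + h·f(x_n, y_n).
x=0.000000, y=2.280000: f=-2.371200 → y ← 2.280000 + 0.13·(-2.371200) = 1.971744
x=0.130000, y=1.971744: f=-1.442812 → y ← 1.971744 + 0.13·(-1.442812) = 1.784178
x=0.260000, y=1.784178: f=-0.970911 → y ← 1.784178 + 0.13·(-0.970911) = 1.657960
y(0.39) ≈ 1.6580

1.6580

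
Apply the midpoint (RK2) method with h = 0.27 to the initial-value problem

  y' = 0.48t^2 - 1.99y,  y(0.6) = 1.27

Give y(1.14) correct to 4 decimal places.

Midpoint: k1 = f(t_n, y_n); k2 = f(t_n + h/2, y_n + (h/2)·k1); y_{n+1} = y_n + h·k2.
t=0.600000, y=1.270000:
  k1 = f(0.600000, 1.270000) = -2.354500
  k2 = f(0.735000, 0.952143) = -1.635456
  y ← 1.270000 + 0.27·(-1.635456) = 0.828427
t=0.870000, y=0.828427:
  k1 = f(0.870000, 0.828427) = -1.285258
  k2 = f(1.005000, 0.654917) = -0.818473
  y ← 0.828427 + 0.27·(-0.818473) = 0.607439
y(1.14) ≈ 0.6074

0.6074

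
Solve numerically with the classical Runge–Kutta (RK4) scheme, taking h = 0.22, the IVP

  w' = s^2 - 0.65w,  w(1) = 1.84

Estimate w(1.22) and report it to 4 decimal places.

1.8494

RK4: k1 = f(s_n, w_n); k2 = f(s_n + h/2, w_n + (h/2)·k1); k3 = f(s_n + h/2, w_n + (h/2)·k2); k4 = f(s_n + h, w_n + h·k3); w_{n+1} = w_n + (h/6)·(k1 + 2k2 + 2k3 + k4).
s=1.000000, w=1.840000:
  k1 = f(1.000000, 1.840000) = -0.196000
  k2 = f(1.110000, 1.818440) = 0.050114
  k3 = f(1.110000, 1.845513) = 0.032517
  k4 = f(1.220000, 1.847154) = 0.287750
  w ← 1.840000 + (0.22/6)·(k1 + 2k2 + 2k3 + k4) = 1.849424
w(1.22) ≈ 1.8494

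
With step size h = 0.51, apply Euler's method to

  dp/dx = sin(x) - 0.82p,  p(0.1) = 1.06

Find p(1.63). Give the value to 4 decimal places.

Euler: p_{n+1} = p_n + h·f(x_n, p_n).
x=0.100000, p=1.060000: f=-0.769367 → p ← 1.060000 + 0.51·(-0.769367) = 0.667623
x=0.610000, p=0.667623: f=0.025417 → p ← 0.667623 + 0.51·0.025417 = 0.680585
x=1.120000, p=0.680585: f=0.342020 → p ← 0.680585 + 0.51·0.342020 = 0.855016
p(1.63) ≈ 0.8550

0.8550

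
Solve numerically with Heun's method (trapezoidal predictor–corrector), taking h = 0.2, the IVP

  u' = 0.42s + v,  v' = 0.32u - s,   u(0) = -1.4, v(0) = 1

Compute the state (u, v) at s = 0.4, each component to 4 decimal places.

-1.0077, 0.7662

Heun on (u,v): k1 = f(s_n, state_n); k2 = f(s_n + h, state_n + h·k1); state_{n+1} = state_n + (h/2)·(k1 + k2).
0.000000: (-1.400000, 1.000000)
  k1 = (1.000000, -0.448000)
  predictor → (-1.200000, 0.910400)
  k2 = (0.994400, -0.584000)
  → (-1.200560, 0.896800)
0.200000: (-1.200560, 0.896800)
  k1 = (0.980800, -0.584179)
  predictor → (-1.004400, 0.779964)
  k2 = (0.947964, -0.721408)
  → (-1.007684, 0.766241)
(u(0.4), v(0.4)) ≈ (-1.0077, 0.7662)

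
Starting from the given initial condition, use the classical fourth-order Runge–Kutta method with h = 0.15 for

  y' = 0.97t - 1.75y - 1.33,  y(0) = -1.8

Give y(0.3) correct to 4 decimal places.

-1.3383

RK4: k1 = f(t_n, y_n); k2 = f(t_n + h/2, y_n + (h/2)·k1); k3 = f(t_n + h/2, y_n + (h/2)·k2); k4 = f(t_n + h, y_n + h·k3); y_{n+1} = y_n + (h/6)·(k1 + 2k2 + 2k3 + k4).
t=0.000000, y=-1.800000:
  k1 = f(0.000000, -1.800000) = 1.820000
  k2 = f(0.075000, -1.663500) = 1.653875
  k3 = f(0.075000, -1.675959) = 1.675679
  k4 = f(0.150000, -1.548648) = 1.525634
  y ← -1.800000 + (0.15/6)·(k1 + 2k2 + 2k3 + k4) = -1.549881
t=0.150000, y=-1.549881:
  k1 = f(0.150000, -1.549881) = 1.527793
  k2 = f(0.225000, -1.435297) = 1.400020
  k3 = f(0.225000, -1.444880) = 1.416790
  k4 = f(0.300000, -1.337363) = 1.301385
  y ← -1.549881 + (0.15/6)·(k1 + 2k2 + 2k3 + k4) = -1.338312
y(0.3) ≈ -1.3383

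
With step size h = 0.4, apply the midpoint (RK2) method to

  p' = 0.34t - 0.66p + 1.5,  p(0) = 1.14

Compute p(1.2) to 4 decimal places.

Midpoint: k1 = f(t_n, p_n); k2 = f(t_n + h/2, p_n + (h/2)·k1); p_{n+1} = p_n + h·k2.
t=0.000000, p=1.140000:
  k1 = f(0.000000, 1.140000) = 0.747600
  k2 = f(0.200000, 1.289520) = 0.716917
  p ← 1.140000 + 0.4·0.716917 = 1.426767
t=0.400000, p=1.426767:
  k1 = f(0.400000, 1.426767) = 0.694334
  k2 = f(0.600000, 1.565634) = 0.670682
  p ← 1.426767 + 0.4·0.670682 = 1.695039
t=0.800000, p=1.695039:
  k1 = f(0.800000, 1.695039) = 0.653274
  k2 = f(1.000000, 1.825694) = 0.635042
  p ← 1.695039 + 0.4·0.635042 = 1.949056
p(1.2) ≈ 1.9491

1.9491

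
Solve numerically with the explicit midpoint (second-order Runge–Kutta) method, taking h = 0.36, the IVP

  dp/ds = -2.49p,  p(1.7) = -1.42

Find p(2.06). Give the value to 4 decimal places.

-0.7176

Midpoint: k1 = f(s_n, p_n); k2 = f(s_n + h/2, p_n + (h/2)·k1); p_{n+1} = p_n + h·k2.
s=1.700000, p=-1.420000:
  k1 = f(1.700000, -1.420000) = 3.535800
  k2 = f(1.880000, -0.783556) = 1.951054
  p ← -1.420000 + 0.36·1.951054 = -0.717620
p(2.06) ≈ -0.7176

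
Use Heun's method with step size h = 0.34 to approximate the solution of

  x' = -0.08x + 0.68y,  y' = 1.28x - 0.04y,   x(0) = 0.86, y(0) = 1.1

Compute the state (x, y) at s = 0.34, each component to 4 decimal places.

1.1293, 1.5071

Heun on (x,y): k1 = f(s_n, state_n); k2 = f(s_n + h, state_n + h·k1); state_{n+1} = state_n + (h/2)·(k1 + k2).
0.000000: (0.860000, 1.100000)
  k1 = (0.679200, 1.056800)
  predictor → (1.090928, 1.459312)
  k2 = (0.905058, 1.338015)
  → (1.129324, 1.507119)
(x(0.34), y(0.34)) ≈ (1.1293, 1.5071)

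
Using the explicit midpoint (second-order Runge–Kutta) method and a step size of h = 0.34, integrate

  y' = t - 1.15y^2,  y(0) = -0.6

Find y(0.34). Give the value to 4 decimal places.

-0.7179

Midpoint: k1 = f(t_n, y_n); k2 = f(t_n + h/2, y_n + (h/2)·k1); y_{n+1} = y_n + h·k2.
t=0.000000, y=-0.600000:
  k1 = f(0.000000, -0.600000) = -0.414000
  k2 = f(0.170000, -0.670380) = -0.346821
  y ← -0.600000 + 0.34·(-0.346821) = -0.717919
y(0.34) ≈ -0.7179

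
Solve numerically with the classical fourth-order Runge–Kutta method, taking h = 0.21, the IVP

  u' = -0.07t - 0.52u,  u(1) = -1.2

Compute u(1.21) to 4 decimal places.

-1.0913

RK4: k1 = f(t_n, u_n); k2 = f(t_n + h/2, u_n + (h/2)·k1); k3 = f(t_n + h/2, u_n + (h/2)·k2); k4 = f(t_n + h, u_n + h·k3); u_{n+1} = u_n + (h/6)·(k1 + 2k2 + 2k3 + k4).
t=1.000000, u=-1.200000:
  k1 = f(1.000000, -1.200000) = 0.554000
  k2 = f(1.105000, -1.141830) = 0.516402
  k3 = f(1.105000, -1.145778) = 0.518454
  k4 = f(1.210000, -1.091125) = 0.482685
  u ← -1.200000 + (0.21/6)·(k1 + 2k2 + 2k3 + k4) = -1.091276
u(1.21) ≈ -1.0913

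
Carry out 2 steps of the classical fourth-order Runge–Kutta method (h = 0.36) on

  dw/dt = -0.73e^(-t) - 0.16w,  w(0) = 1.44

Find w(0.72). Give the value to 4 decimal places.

RK4: k1 = f(t_n, w_n); k2 = f(t_n + h/2, w_n + (h/2)·k1); k3 = f(t_n + h/2, w_n + (h/2)·k2); k4 = f(t_n + h, w_n + h·k3); w_{n+1} = w_n + (h/6)·(k1 + 2k2 + 2k3 + k4).
t=0.000000, w=1.440000:
  k1 = f(0.000000, 1.440000) = -0.960400
  k2 = f(0.180000, 1.267128) = -0.812488
  k3 = f(0.180000, 1.293752) = -0.816748
  k4 = f(0.360000, 1.145971) = -0.692659
  w ← 1.440000 + (0.36/6)·(k1 + 2k2 + 2k3 + k4) = 1.145308
t=0.360000, w=1.145308:
  k1 = f(0.360000, 1.145308) = -0.692553
  k2 = f(0.540000, 1.020649) = -0.588710
  k3 = f(0.540000, 1.039340) = -0.591701
  k4 = f(0.720000, 0.932296) = -0.504497
  w ← 1.145308 + (0.36/6)·(k1 + 2k2 + 2k3 + k4) = 0.931836
w(0.72) ≈ 0.9318

0.9318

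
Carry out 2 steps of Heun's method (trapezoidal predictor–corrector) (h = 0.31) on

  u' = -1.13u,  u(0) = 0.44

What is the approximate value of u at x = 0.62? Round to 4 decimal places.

Heun: k1 = f(x_n, u_n); k2 = f(x_n + h, u_n + h·k1); u_{n+1} = u_n + (h/2)·(k1 + k2).
x=0.000000, u=0.440000:
  k1 = f(0.000000, 0.440000) = -0.497200
  k2 = f(0.310000, 0.285868) = -0.323031
  u ← 0.440000 + (0.31/2)·(-0.497200 + (-0.323031)) = 0.312864
x=0.310000, u=0.312864:
  k1 = f(0.310000, 0.312864) = -0.353537
  k2 = f(0.620000, 0.203268) = -0.229693
  u ← 0.312864 + (0.31/2)·(-0.353537 + (-0.229693)) = 0.222464
u(0.62) ≈ 0.2225

0.2225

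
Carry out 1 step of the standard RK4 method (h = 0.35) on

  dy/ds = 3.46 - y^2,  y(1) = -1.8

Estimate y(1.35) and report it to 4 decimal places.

-1.6502

RK4: k1 = f(s_n, y_n); k2 = f(s_n + h/2, y_n + (h/2)·k1); k3 = f(s_n + h/2, y_n + (h/2)·k2); k4 = f(s_n + h, y_n + h·k3); y_{n+1} = y_n + (h/6)·(k1 + 2k2 + 2k3 + k4).
s=1.000000, y=-1.800000:
  k1 = f(1.000000, -1.800000) = 0.220000
  k2 = f(1.175000, -1.761500) = 0.357118
  k3 = f(1.175000, -1.737504) = 0.441078
  k4 = f(1.350000, -1.645623) = 0.751926
  y ← -1.800000 + (0.35/6)·(k1 + 2k2 + 2k3 + k4) = -1.650181
y(1.35) ≈ -1.6502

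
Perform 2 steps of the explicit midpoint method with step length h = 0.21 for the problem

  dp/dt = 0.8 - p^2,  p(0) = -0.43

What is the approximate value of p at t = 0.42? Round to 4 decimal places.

-0.1317

Midpoint: k1 = f(t_n, p_n); k2 = f(t_n + h/2, p_n + (h/2)·k1); p_{n+1} = p_n + h·k2.
t=0.000000, p=-0.430000:
  k1 = f(0.000000, -0.430000) = 0.615100
  k2 = f(0.105000, -0.365414) = 0.666472
  p ← -0.430000 + 0.21·0.666472 = -0.290041
t=0.210000, p=-0.290041:
  k1 = f(0.210000, -0.290041) = 0.715876
  k2 = f(0.315000, -0.214874) = 0.753829
  p ← -0.290041 + 0.21·0.753829 = -0.131737
p(0.42) ≈ -0.1317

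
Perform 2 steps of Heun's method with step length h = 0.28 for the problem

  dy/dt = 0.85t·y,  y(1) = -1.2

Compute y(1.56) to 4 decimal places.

Heun: k1 = f(t_n, y_n); k2 = f(t_n + h, y_n + h·k1); y_{n+1} = y_n + (h/2)·(k1 + k2).
t=1.000000, y=-1.200000:
  k1 = f(1.000000, -1.200000) = -1.020000
  k2 = f(1.280000, -1.485600) = -1.616333
  y ← -1.200000 + (0.28/2)·(-1.020000 + (-1.616333)) = -1.569087
t=1.280000, y=-1.569087:
  k1 = f(1.280000, -1.569087) = -1.707166
  k2 = f(1.560000, -2.047093) = -2.714445
  y ← -1.569087 + (0.28/2)·(-1.707166 + (-2.714445)) = -2.188112
y(1.56) ≈ -2.1881

-2.1881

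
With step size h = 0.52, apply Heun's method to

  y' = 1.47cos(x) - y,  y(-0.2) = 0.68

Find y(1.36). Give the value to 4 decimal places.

0.8302

Heun: k1 = f(x_n, y_n); k2 = f(x_n + h, y_n + h·k1); y_{n+1} = y_n + (h/2)·(k1 + k2).
x=-0.200000, y=0.680000:
  k1 = f(-0.200000, 0.680000) = 0.760698
  k2 = f(0.320000, 1.075563) = 0.319813
  y ← 0.680000 + (0.52/2)·(0.760698 + 0.319813) = 0.960933
x=0.320000, y=0.960933:
  k1 = f(0.320000, 0.960933) = 0.434443
  k2 = f(0.840000, 1.186843) = -0.205673
  y ← 0.960933 + (0.52/2)·(0.434443 + (-0.205673)) = 1.020413
x=0.840000, y=1.020413:
  k1 = f(0.840000, 1.020413) = -0.039243
  k2 = f(1.360000, 1.000007) = -0.692426
  y ← 1.020413 + (0.52/2)·(-0.039243 + (-0.692426)) = 0.830179
y(1.36) ≈ 0.8302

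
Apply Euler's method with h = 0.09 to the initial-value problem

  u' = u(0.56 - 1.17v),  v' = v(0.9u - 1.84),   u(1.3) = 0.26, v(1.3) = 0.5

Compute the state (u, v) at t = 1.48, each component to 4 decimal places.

0.2608, 0.3659

Euler on (u,v): u_{n+1} = u_n + h·u', v_{n+1} = v_n + h·v'.
1.300000: (0.260000, 0.500000); f=(-0.006500, -0.803000) → (0.259415, 0.427730)
1.390000: (0.259415, 0.427730); f=(0.015450, -0.687160) → (0.260805, 0.365886)
(u(1.48), v(1.48)) ≈ (0.2608, 0.3659)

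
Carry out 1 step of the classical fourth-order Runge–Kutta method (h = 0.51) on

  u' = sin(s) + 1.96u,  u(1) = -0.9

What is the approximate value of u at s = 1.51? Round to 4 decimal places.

RK4: k1 = f(s_n, u_n); k2 = f(s_n + h/2, u_n + (h/2)·k1); k3 = f(s_n + h/2, u_n + (h/2)·k2); k4 = f(s_n + h, u_n + h·k3); u_{n+1} = u_n + (h/6)·(k1 + 2k2 + 2k3 + k4).
s=1.000000, u=-0.900000:
  k1 = f(1.000000, -0.900000) = -0.922529
  k2 = f(1.255000, -1.135245) = -1.274531
  k3 = f(1.255000, -1.225005) = -1.450461
  k4 = f(1.510000, -1.639735) = -2.215728
  u ← -0.900000 + (0.51/6)·(k1 + 2k2 + 2k3 + k4) = -1.630000
u(1.51) ≈ -1.6300

-1.6300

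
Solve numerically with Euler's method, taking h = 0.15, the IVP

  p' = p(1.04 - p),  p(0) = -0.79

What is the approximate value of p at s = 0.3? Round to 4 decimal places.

-1.3160

Euler: p_{n+1} = p_n + h·f(s_n, p_n).
s=0.000000, p=-0.790000: f=-1.445700 → p ← -0.790000 + 0.15·(-1.445700) = -1.006855
s=0.150000, p=-1.006855: f=-2.060886 → p ← -1.006855 + 0.15·(-2.060886) = -1.315988
p(0.3) ≈ -1.3160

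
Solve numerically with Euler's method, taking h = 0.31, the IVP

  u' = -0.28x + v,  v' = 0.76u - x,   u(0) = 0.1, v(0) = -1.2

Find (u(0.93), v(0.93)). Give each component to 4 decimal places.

Euler on (u,v): u_{n+1} = u_n + h·u', v_{n+1} = v_n + h·v'.
0.000000: (0.100000, -1.200000); f=(-1.200000, 0.076000) → (-0.272000, -1.176440)
0.310000: (-0.272000, -1.176440); f=(-1.263240, -0.516720) → (-0.663604, -1.336623)
0.620000: (-0.663604, -1.336623); f=(-1.510223, -1.124339) → (-1.131774, -1.685168)
(u(0.93), v(0.93)) ≈ (-1.1318, -1.6852)

-1.1318, -1.6852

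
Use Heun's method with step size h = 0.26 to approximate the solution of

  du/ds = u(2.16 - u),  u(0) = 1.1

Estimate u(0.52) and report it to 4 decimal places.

Heun: k1 = f(s_n, u_n); k2 = f(s_n + h, u_n + h·k1); u_{n+1} = u_n + (h/2)·(k1 + k2).
s=0.000000, u=1.100000:
  k1 = f(0.000000, 1.100000) = 1.166000
  k2 = f(0.260000, 1.403160) = 1.061968
  u ← 1.100000 + (0.26/2)·(1.166000 + 1.061968) = 1.389636
s=0.260000, u=1.389636:
  k1 = f(0.260000, 1.389636) = 1.070526
  k2 = f(0.520000, 1.667972) = 0.820688
  u ← 1.389636 + (0.26/2)·(1.070526 + 0.820688) = 1.635494
u(0.52) ≈ 1.6355

1.6355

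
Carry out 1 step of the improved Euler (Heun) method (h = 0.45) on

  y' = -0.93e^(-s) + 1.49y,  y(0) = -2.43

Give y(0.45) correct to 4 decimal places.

Heun: k1 = f(s_n, y_n); k2 = f(s_n + h, y_n + h·k1); y_{n+1} = y_n + (h/2)·(k1 + k2).
s=0.000000, y=-2.430000:
  k1 = f(0.000000, -2.430000) = -4.550700
  k2 = f(0.450000, -4.477815) = -7.264939
  y ← -2.430000 + (0.45/2)·(-4.550700 + (-7.264939)) = -5.088519
y(0.45) ≈ -5.0885

-5.0885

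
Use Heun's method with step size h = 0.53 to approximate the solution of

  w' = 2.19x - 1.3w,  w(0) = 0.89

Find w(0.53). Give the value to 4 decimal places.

0.7956

Heun: k1 = f(x_n, w_n); k2 = f(x_n + h, w_n + h·k1); w_{n+1} = w_n + (h/2)·(k1 + k2).
x=0.000000, w=0.890000:
  k1 = f(0.000000, 0.890000) = -1.157000
  k2 = f(0.530000, 0.276790) = 0.800873
  w ← 0.890000 + (0.53/2)·(-1.157000 + 0.800873) = 0.795626
w(0.53) ≈ 0.7956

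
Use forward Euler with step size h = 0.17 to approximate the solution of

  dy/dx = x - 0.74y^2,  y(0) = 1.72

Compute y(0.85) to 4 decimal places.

0.9829

Euler: y_{n+1} = y_n + h·f(x_n, y_n).
x=0.000000, y=1.720000: f=-2.189216 → y ← 1.720000 + 0.17·(-2.189216) = 1.347833
x=0.170000, y=1.347833: f=-1.174324 → y ← 1.347833 + 0.17·(-1.174324) = 1.148198
x=0.340000, y=1.148198: f=-0.635586 → y ← 1.148198 + 0.17·(-0.635586) = 1.040149
x=0.510000, y=1.040149: f=-0.290613 → y ← 1.040149 + 0.17·(-0.290613) = 0.990744
x=0.680000, y=0.990744: f=-0.046365 → y ← 0.990744 + 0.17·(-0.046365) = 0.982862
y(0.85) ≈ 0.9829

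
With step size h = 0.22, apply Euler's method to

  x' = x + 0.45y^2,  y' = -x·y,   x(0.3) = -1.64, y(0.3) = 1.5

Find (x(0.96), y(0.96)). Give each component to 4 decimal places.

-1.3449, 3.9371

Euler on (x,y): x_{n+1} = x_n + h·x', y_{n+1} = y_n + h·y'.
0.300000: (-1.640000, 1.500000); f=(-0.627500, 2.460000) → (-1.778050, 2.041200)
0.520000: (-1.778050, 2.041200); f=(0.096874, 3.629356) → (-1.756738, 2.839658)
0.740000: (-1.756738, 2.839658); f=(1.871909, 4.988535) → (-1.344918, 3.937136)
(x(0.96), y(0.96)) ≈ (-1.3449, 3.9371)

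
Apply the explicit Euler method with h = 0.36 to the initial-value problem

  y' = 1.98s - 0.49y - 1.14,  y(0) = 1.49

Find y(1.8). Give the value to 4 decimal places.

Euler: y_{n+1} = y_n + h·f(s_n, y_n).
s=0.000000, y=1.490000: f=-1.870100 → y ← 1.490000 + 0.36·(-1.870100) = 0.816764
s=0.360000, y=0.816764: f=-0.827414 → y ← 0.816764 + 0.36·(-0.827414) = 0.518895
s=0.720000, y=0.518895: f=0.031342 → y ← 0.518895 + 0.36·0.031342 = 0.530178
s=1.080000, y=0.530178: f=0.738613 → y ← 0.530178 + 0.36·0.738613 = 0.796078
s=1.440000, y=0.796078: f=1.321122 → y ← 0.796078 + 0.36·1.321122 = 1.271682
y(1.8) ≈ 1.2717

1.2717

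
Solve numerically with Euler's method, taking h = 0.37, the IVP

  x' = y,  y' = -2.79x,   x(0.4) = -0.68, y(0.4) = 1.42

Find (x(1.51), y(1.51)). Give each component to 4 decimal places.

1.4747, 1.6307

Euler on (x,y): x_{n+1} = x_n + h·x', y_{n+1} = y_n + h·y'.
0.400000: (-0.680000, 1.420000); f=(1.420000, 1.897200) → (-0.154600, 2.121964)
0.770000: (-0.154600, 2.121964); f=(2.121964, 0.431334) → (0.630527, 2.281558)
1.140000: (0.630527, 2.281558); f=(2.281558, -1.759169) → (1.474703, 1.630665)
(x(1.51), y(1.51)) ≈ (1.4747, 1.6307)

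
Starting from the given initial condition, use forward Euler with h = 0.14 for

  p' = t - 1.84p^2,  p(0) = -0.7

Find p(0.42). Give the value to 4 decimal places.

Euler: p_{n+1} = p_n + h·f(t_n, p_n).
t=0.000000, p=-0.700000: f=-0.901600 → p ← -0.700000 + 0.14·(-0.901600) = -0.826224
t=0.140000, p=-0.826224: f=-1.116069 → p ← -0.826224 + 0.14·(-1.116069) = -0.982474
t=0.280000, p=-0.982474: f=-1.496068 → p ← -0.982474 + 0.14·(-1.496068) = -1.191923
p(0.42) ≈ -1.1919

-1.1919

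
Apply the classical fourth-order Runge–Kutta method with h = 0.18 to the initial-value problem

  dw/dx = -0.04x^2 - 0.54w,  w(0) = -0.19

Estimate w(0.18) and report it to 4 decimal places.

-0.1725

RK4: k1 = f(x_n, w_n); k2 = f(x_n + h/2, w_n + (h/2)·k1); k3 = f(x_n + h/2, w_n + (h/2)·k2); k4 = f(x_n + h, w_n + h·k3); w_{n+1} = w_n + (h/6)·(k1 + 2k2 + 2k3 + k4).
x=0.000000, w=-0.190000:
  k1 = f(0.000000, -0.190000) = 0.102600
  k2 = f(0.090000, -0.180766) = 0.097290
  k3 = f(0.090000, -0.181244) = 0.097548
  k4 = f(0.180000, -0.172441) = 0.091822
  w ← -0.190000 + (0.18/6)·(k1 + 2k2 + 2k3 + k4) = -0.172477
w(0.18) ≈ -0.1725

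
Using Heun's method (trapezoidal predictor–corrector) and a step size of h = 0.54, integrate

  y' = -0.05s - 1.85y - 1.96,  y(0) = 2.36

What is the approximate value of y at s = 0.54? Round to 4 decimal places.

0.6430

Heun: k1 = f(s_n, y_n); k2 = f(s_n + h, y_n + h·k1); y_{n+1} = y_n + (h/2)·(k1 + k2).
s=0.000000, y=2.360000:
  k1 = f(0.000000, 2.360000) = -6.326000
  k2 = f(0.540000, -1.056040) = -0.033326
  y ← 2.360000 + (0.54/2)·(-6.326000 + (-0.033326)) = 0.642982
y(0.54) ≈ 0.6430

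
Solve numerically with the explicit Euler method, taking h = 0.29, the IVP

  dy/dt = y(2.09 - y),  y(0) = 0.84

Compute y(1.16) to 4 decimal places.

1.9079

Euler: y_{n+1} = y_n + h·f(t_n, y_n).
t=0.000000, y=0.840000: f=1.050000 → y ← 0.840000 + 0.29·1.050000 = 1.144500
t=0.290000, y=1.144500: f=1.082125 → y ← 1.144500 + 0.29·1.082125 = 1.458316
t=0.580000, y=1.458316: f=0.921195 → y ← 1.458316 + 0.29·0.921195 = 1.725463
t=0.870000, y=1.725463: f=0.628996 → y ← 1.725463 + 0.29·0.628996 = 1.907871
y(1.16) ≈ 1.9079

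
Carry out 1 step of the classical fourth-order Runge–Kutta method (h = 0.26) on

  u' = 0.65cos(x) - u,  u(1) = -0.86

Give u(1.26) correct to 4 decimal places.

RK4: k1 = f(x_n, u_n); k2 = f(x_n + h/2, u_n + (h/2)·k1); k3 = f(x_n + h/2, u_n + (h/2)·k2); k4 = f(x_n + h, u_n + h·k3); u_{n+1} = u_n + (h/6)·(k1 + 2k2 + 2k3 + k4).
x=1.000000, u=-0.860000:
  k1 = f(1.000000, -0.860000) = 1.211196
  k2 = f(1.130000, -0.702544) = 0.979873
  k3 = f(1.130000, -0.732616) = 1.009945
  k4 = f(1.260000, -0.597414) = 0.796195
  u ← -0.860000 + (0.26/6)·(k1 + 2k2 + 2k3 + k4) = -0.600562
u(1.26) ≈ -0.6006

-0.6006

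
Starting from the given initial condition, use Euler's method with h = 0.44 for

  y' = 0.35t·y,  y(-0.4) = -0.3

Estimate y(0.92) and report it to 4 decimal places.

-0.3042

Euler: y_{n+1} = y_n + h·f(t_n, y_n).
t=-0.400000, y=-0.300000: f=0.042000 → y ← -0.300000 + 0.44·0.042000 = -0.281520
t=0.040000, y=-0.281520: f=-0.003941 → y ← -0.281520 + 0.44·(-0.003941) = -0.283254
t=0.480000, y=-0.283254: f=-0.047587 → y ← -0.283254 + 0.44·(-0.047587) = -0.304192
y(0.92) ≈ -0.3042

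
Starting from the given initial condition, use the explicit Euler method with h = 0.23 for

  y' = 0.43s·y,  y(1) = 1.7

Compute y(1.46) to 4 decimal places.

Euler: y_{n+1} = y_n + h·f(s_n, y_n).
s=1.000000, y=1.700000: f=0.731000 → y ← 1.700000 + 0.23·0.731000 = 1.868130
s=1.230000, y=1.868130: f=0.988054 → y ← 1.868130 + 0.23·0.988054 = 2.095382
y(1.46) ≈ 2.0954

2.0954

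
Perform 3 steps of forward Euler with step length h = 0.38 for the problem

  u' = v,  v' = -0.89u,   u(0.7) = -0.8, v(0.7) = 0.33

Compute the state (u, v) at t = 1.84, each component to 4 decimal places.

Euler on (u,v): u_{n+1} = u_n + h·u', v_{n+1} = v_n + h·v'.
0.700000: (-0.800000, 0.330000); f=(0.330000, 0.712000) → (-0.674600, 0.600560)
1.080000: (-0.674600, 0.600560); f=(0.600560, 0.600394) → (-0.446387, 0.828710)
1.460000: (-0.446387, 0.828710); f=(0.828710, 0.397285) → (-0.131478, 0.979678)
(u(1.84), v(1.84)) ≈ (-0.1315, 0.9797)

-0.1315, 0.9797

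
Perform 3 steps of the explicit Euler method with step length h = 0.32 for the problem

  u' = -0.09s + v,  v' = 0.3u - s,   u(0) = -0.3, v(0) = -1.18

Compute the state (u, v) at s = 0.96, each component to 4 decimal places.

Euler on (u,v): u_{n+1} = u_n + h·u', v_{n+1} = v_n + h·v'.
0.000000: (-0.300000, -1.180000); f=(-1.180000, -0.090000) → (-0.677600, -1.208800)
0.320000: (-0.677600, -1.208800); f=(-1.237600, -0.523280) → (-1.073632, -1.376250)
0.640000: (-1.073632, -1.376250); f=(-1.433850, -0.962090) → (-1.532464, -1.684118)
(u(0.96), v(0.96)) ≈ (-1.5325, -1.6841)

-1.5325, -1.6841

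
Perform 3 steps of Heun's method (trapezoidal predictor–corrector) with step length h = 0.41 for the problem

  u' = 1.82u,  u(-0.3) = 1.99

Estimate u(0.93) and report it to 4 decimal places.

Heun: k1 = f(s_n, u_n); k2 = f(s_n + h, u_n + h·k1); u_{n+1} = u_n + (h/2)·(k1 + k2).
s=-0.300000, u=1.990000:
  k1 = f(-0.300000, 1.990000) = 3.621800
  k2 = f(0.110000, 3.474938) = 6.324387
  u ← 1.990000 + (0.41/2)·(3.621800 + 6.324387) = 4.028968
s=0.110000, u=4.028968:
  k1 = f(0.110000, 4.028968) = 7.332722
  k2 = f(0.520000, 7.035385) = 12.804400
  u ← 4.028968 + (0.41/2)·(7.332722 + 12.804400) = 8.157078
s=0.520000, u=8.157078:
  k1 = f(0.520000, 8.157078) = 14.845883
  k2 = f(0.930000, 14.243890) = 25.923880
  u ← 8.157078 + (0.41/2)·(14.845883 + 25.923880) = 16.514880
u(0.93) ≈ 16.5149

16.5149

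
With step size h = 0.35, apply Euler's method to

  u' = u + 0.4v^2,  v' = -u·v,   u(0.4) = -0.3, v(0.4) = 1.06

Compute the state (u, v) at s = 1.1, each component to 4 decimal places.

-0.1423, 1.2728

Euler on (u,v): u_{n+1} = u_n + h·u', v_{n+1} = v_n + h·v'.
0.400000: (-0.300000, 1.060000); f=(0.149440, 0.318000) → (-0.247696, 1.171300)
0.750000: (-0.247696, 1.171300); f=(0.301081, 0.290126) → (-0.142317, 1.272844)
(u(1.1), v(1.1)) ≈ (-0.1423, 1.2728)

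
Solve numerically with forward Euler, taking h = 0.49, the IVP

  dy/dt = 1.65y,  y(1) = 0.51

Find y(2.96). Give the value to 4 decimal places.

5.4556

Euler: y_{n+1} = y_n + h·f(t_n, y_n).
t=1.000000, y=0.510000: f=0.841500 → y ← 0.510000 + 0.49·0.841500 = 0.922335
t=1.490000, y=0.922335: f=1.521853 → y ← 0.922335 + 0.49·1.521853 = 1.668043
t=1.980000, y=1.668043: f=2.752271 → y ← 1.668043 + 0.49·2.752271 = 3.016655
t=2.470000, y=3.016655: f=4.977482 → y ← 3.016655 + 0.49·4.977482 = 5.455621
y(2.96) ≈ 5.4556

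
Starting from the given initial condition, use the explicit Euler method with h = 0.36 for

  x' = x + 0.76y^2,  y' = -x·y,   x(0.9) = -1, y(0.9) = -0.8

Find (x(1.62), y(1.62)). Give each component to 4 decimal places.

-1.2876, -1.5521

Euler on (x,y): x_{n+1} = x_n + h·x', y_{n+1} = y_n + h·y'.
0.900000: (-1.000000, -0.800000); f=(-0.513600, -0.800000) → (-1.184896, -1.088000)
1.260000: (-1.184896, -1.088000); f=(-0.285251, -1.289167) → (-1.287586, -1.552100)
(x(1.62), y(1.62)) ≈ (-1.2876, -1.5521)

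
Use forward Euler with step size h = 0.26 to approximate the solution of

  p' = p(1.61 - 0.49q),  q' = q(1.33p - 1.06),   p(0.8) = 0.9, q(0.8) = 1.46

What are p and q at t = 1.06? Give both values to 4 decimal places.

1.1093, 1.5120

Euler on (p,q): p_{n+1} = p_n + h·p', q_{n+1} = q_n + h·q'.
0.800000: (0.900000, 1.460000); f=(0.805140, 0.200020) → (1.109336, 1.512005)
(p(1.06), q(1.06)) ≈ (1.1093, 1.5120)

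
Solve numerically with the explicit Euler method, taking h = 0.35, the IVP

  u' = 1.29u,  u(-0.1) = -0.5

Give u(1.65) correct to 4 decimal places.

-3.2215

Euler: u_{n+1} = u_n + h·f(x_n, u_n).
x=-0.100000, u=-0.500000: f=-0.645000 → u ← -0.500000 + 0.35·(-0.645000) = -0.725750
x=0.250000, u=-0.725750: f=-0.936218 → u ← -0.725750 + 0.35·(-0.936218) = -1.053426
x=0.600000, u=-1.053426: f=-1.358920 → u ← -1.053426 + 0.35·(-1.358920) = -1.529048
x=0.950000, u=-1.529048: f=-1.972472 → u ← -1.529048 + 0.35·(-1.972472) = -2.219413
x=1.300000, u=-2.219413: f=-2.863043 → u ← -2.219413 + 0.35·(-2.863043) = -3.221478
u(1.65) ≈ -3.2215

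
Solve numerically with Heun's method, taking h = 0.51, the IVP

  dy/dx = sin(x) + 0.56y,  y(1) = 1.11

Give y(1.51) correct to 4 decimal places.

2.0027

Heun: k1 = f(x_n, y_n); k2 = f(x_n + h, y_n + h·k1); y_{n+1} = y_n + (h/2)·(k1 + k2).
x=1.000000, y=1.110000:
  k1 = f(1.000000, 1.110000) = 1.463071
  k2 = f(1.510000, 1.856166) = 2.037606
  y ← 1.110000 + (0.51/2)·(1.463071 + 2.037606) = 2.002673
y(1.51) ≈ 2.0027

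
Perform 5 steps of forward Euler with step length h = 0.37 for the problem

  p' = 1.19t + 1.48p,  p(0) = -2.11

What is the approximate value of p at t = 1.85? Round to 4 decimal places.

Euler: p_{n+1} = p_n + h·f(t_n, p_n).
t=0.000000, p=-2.110000: f=-3.122800 → p ← -2.110000 + 0.37·(-3.122800) = -3.265436
t=0.370000, p=-3.265436: f=-4.392545 → p ← -3.265436 + 0.37·(-4.392545) = -4.890678
t=0.740000, p=-4.890678: f=-6.357603 → p ← -4.890678 + 0.37·(-6.357603) = -7.242991
t=1.110000, p=-7.242991: f=-9.398727 → p ← -7.242991 + 0.37·(-9.398727) = -10.720520
t=1.480000, p=-10.720520: f=-14.105169 → p ← -10.720520 + 0.37·(-14.105169) = -15.939432
p(1.85) ≈ -15.9394

-15.9394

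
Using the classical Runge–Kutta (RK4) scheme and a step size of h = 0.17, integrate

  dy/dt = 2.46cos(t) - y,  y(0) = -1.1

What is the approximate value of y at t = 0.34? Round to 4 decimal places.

-0.0887

RK4: k1 = f(t_n, y_n); k2 = f(t_n + h/2, y_n + (h/2)·k1); k3 = f(t_n + h/2, y_n + (h/2)·k2); k4 = f(t_n + h, y_n + h·k3); y_{n+1} = y_n + (h/6)·(k1 + 2k2 + 2k3 + k4).
t=0.000000, y=-1.100000:
  k1 = f(0.000000, -1.100000) = 3.560000
  k2 = f(0.085000, -0.797400) = 3.248519
  k3 = f(0.085000, -0.823876) = 3.274995
  k4 = f(0.170000, -0.543251) = 2.967789
  y ← -1.100000 + (0.17/6)·(k1 + 2k2 + 2k3 + k4) = -0.545380
t=0.170000, y=-0.545380:
  k1 = f(0.170000, -0.545380) = 2.969919
  k2 = f(0.255000, -0.292937) = 2.673389
  k3 = f(0.255000, -0.318142) = 2.698594
  k4 = f(0.340000, -0.086619) = 2.405796
  y ← -0.545380 + (0.17/6)·(k1 + 2k2 + 2k3 + k4) = -0.088656
y(0.34) ≈ -0.0887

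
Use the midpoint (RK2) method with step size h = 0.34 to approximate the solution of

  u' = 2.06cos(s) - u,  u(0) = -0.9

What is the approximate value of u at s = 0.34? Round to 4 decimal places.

Midpoint: k1 = f(s_n, u_n); k2 = f(s_n + h/2, u_n + (h/2)·k1); u_{n+1} = u_n + h·k2.
s=0.000000, u=-0.900000:
  k1 = f(0.000000, -0.900000) = 2.960000
  k2 = f(0.170000, -0.396800) = 2.427105
  u ← -0.900000 + 0.34·2.427105 = -0.074784
u(0.34) ≈ -0.0748

-0.0748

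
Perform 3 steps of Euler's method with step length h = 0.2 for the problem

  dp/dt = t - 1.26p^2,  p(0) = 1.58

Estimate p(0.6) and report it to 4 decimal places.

Euler: p_{n+1} = p_n + h·f(t_n, p_n).
t=0.000000, p=1.580000: f=-3.145464 → p ← 1.580000 + 0.2·(-3.145464) = 0.950907
t=0.200000, p=0.950907: f=-0.939323 → p ← 0.950907 + 0.2·(-0.939323) = 0.763043
t=0.400000, p=0.763043: f=-0.333615 → p ← 0.763043 + 0.2·(-0.333615) = 0.696320
p(0.6) ≈ 0.6963

0.6963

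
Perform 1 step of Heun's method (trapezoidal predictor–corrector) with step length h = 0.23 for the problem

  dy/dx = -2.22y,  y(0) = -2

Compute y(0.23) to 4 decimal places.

Heun: k1 = f(x_n, y_n); k2 = f(x_n + h, y_n + h·k1); y_{n+1} = y_n + (h/2)·(k1 + k2).
x=0.000000, y=-2.000000:
  k1 = f(0.000000, -2.000000) = 4.440000
  k2 = f(0.230000, -0.978800) = 2.172936
  y ← -2.000000 + (0.23/2)·(4.440000 + 2.172936) = -1.239512
y(0.23) ≈ -1.2395

-1.2395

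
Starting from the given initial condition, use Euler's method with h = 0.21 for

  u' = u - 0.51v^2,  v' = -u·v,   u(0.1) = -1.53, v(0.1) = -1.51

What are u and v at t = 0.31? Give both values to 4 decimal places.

-2.0955, -1.9952

Euler on (u,v): u_{n+1} = u_n + h·u', v_{n+1} = v_n + h·v'.
0.100000: (-1.530000, -1.510000); f=(-2.692851, -2.310300) → (-2.095499, -1.995163)
(u(0.31), v(0.31)) ≈ (-2.0955, -1.9952)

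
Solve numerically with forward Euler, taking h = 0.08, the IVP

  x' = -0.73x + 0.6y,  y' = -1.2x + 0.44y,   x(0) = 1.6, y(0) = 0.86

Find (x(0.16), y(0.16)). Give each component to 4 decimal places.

Euler on (x,y): x_{n+1} = x_n + h·x', y_{n+1} = y_n + h·y'.
0.000000: (1.600000, 0.860000); f=(-0.652000, -1.541600) → (1.547840, 0.736672)
0.080000: (1.547840, 0.736672); f=(-0.687920, -1.533272) → (1.492806, 0.614010)
(x(0.16), y(0.16)) ≈ (1.4928, 0.6140)

1.4928, 0.6140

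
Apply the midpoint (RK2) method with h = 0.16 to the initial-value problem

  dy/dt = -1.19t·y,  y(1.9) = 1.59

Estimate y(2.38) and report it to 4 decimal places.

0.4838

Midpoint: k1 = f(t_n, y_n); k2 = f(t_n + h/2, y_n + (h/2)·k1); y_{n+1} = y_n + h·k2.
t=1.900000, y=1.590000:
  k1 = f(1.900000, 1.590000) = -3.594990
  k2 = f(1.980000, 1.302401) = -3.068717
  y ← 1.590000 + 0.16·(-3.068717) = 1.099005
t=2.060000, y=1.099005:
  k1 = f(2.060000, 1.099005) = -2.694102
  k2 = f(2.140000, 0.883477) = -2.249863
  y ← 1.099005 + 0.16·(-2.249863) = 0.739027
t=2.220000, y=0.739027:
  k1 = f(2.220000, 0.739027) = -1.952362
  k2 = f(2.300000, 0.582838) = -1.595228
  y ← 0.739027 + 0.16·(-1.595228) = 0.483791
y(2.38) ≈ 0.4838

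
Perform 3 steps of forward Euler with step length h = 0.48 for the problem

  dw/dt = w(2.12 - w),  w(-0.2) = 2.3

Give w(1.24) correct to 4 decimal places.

Euler: w_{n+1} = w_n + h·f(t_n, w_n).
t=-0.200000, w=2.300000: f=-0.414000 → w ← 2.300000 + 0.48·(-0.414000) = 2.101280
t=0.280000, w=2.101280: f=0.039336 → w ← 2.101280 + 0.48·0.039336 = 2.120161
t=0.760000, w=2.120161: f=-0.000342 → w ← 2.120161 + 0.48·(-0.000342) = 2.119997
w(1.24) ≈ 2.1200

2.1200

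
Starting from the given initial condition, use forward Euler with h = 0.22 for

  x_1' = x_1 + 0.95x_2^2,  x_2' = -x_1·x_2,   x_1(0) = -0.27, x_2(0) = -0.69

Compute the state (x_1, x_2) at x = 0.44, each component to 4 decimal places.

Euler on (x_1,x_2): x_1_{n+1} = x_1_n + h·x_1', x_2_{n+1} = x_2_n + h·x_2'.
0.000000: (-0.270000, -0.690000); f=(0.182295, -0.186300) → (-0.229895, -0.730986)
0.220000: (-0.229895, -0.730986); f=(0.277728, -0.168050) → (-0.168795, -0.767957)
(x_1(0.44), x_2(0.44)) ≈ (-0.1688, -0.7680)

-0.1688, -0.7680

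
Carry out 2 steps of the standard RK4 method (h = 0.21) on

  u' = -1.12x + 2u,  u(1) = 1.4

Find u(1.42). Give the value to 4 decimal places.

2.3722

RK4: k1 = f(x_n, u_n); k2 = f(x_n + h/2, u_n + (h/2)·k1); k3 = f(x_n + h/2, u_n + (h/2)·k2); k4 = f(x_n + h, u_n + h·k3); u_{n+1} = u_n + (h/6)·(k1 + 2k2 + 2k3 + k4).
x=1.000000, u=1.400000:
  k1 = f(1.000000, 1.400000) = 1.680000
  k2 = f(1.105000, 1.576400) = 1.915200
  k3 = f(1.105000, 1.601096) = 1.964592
  k4 = f(1.210000, 1.812564) = 2.269929
  u ← 1.400000 + (0.21/6)·(k1 + 2k2 + 2k3 + k4) = 1.809833
x=1.210000, u=1.809833:
  k1 = f(1.210000, 1.809833) = 2.264466
  k2 = f(1.315000, 2.047602) = 2.622404
  k3 = f(1.315000, 2.085185) = 2.697571
  k4 = f(1.420000, 2.376323) = 3.162246
  u ← 1.809833 + (0.21/6)·(k1 + 2k2 + 2k3 + k4) = 2.372166
u(1.42) ≈ 2.3722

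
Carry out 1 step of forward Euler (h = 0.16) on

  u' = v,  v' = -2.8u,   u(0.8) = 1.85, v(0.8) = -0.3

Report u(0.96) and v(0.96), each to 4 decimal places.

1.8020, -1.1288

Euler on (u,v): u_{n+1} = u_n + h·u', v_{n+1} = v_n + h·v'.
0.800000: (1.850000, -0.300000); f=(-0.300000, -5.180000) → (1.802000, -1.128800)
(u(0.96), v(0.96)) ≈ (1.8020, -1.1288)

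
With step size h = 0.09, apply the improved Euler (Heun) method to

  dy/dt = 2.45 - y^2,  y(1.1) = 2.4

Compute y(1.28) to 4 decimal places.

1.9993

Heun: k1 = f(t_n, y_n); k2 = f(t_n + h, y_n + h·k1); y_{n+1} = y_n + (h/2)·(k1 + k2).
t=1.100000, y=2.400000:
  k1 = f(1.100000, 2.400000) = -3.310000
  k2 = f(1.190000, 2.102100) = -1.968824
  y ← 2.400000 + (0.09/2)·(-3.310000 + (-1.968824)) = 2.162453
t=1.190000, y=2.162453:
  k1 = f(1.190000, 2.162453) = -2.226203
  k2 = f(1.280000, 1.962095) = -1.399816
  y ← 2.162453 + (0.09/2)·(-2.226203 + (-1.399816)) = 1.999282
y(1.28) ≈ 1.9993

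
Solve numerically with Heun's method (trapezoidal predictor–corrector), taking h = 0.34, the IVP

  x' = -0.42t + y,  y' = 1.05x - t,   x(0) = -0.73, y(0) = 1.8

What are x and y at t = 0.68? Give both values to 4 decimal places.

0.2505, 1.4387

Heun on (x,y): k1 = f(t_n, state_n); k2 = f(t_n + h, state_n + h·k1); state_{n+1} = state_n + (h/2)·(k1 + k2).
0.000000: (-0.730000, 1.800000)
  k1 = (1.800000, -0.766500)
  predictor → (-0.118000, 1.539390)
  k2 = (1.396590, -0.463900)
  → (-0.186580, 1.590832)
0.340000: (-0.186580, 1.590832)
  k1 = (1.448032, -0.535909)
  predictor → (0.305751, 1.408623)
  k2 = (1.123023, -0.358961)
  → (0.250500, 1.438704)
(x(0.68), y(0.68)) ≈ (0.2505, 1.4387)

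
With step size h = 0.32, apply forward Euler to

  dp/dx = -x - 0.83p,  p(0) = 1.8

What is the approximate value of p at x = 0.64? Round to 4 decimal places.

0.8684

Euler: p_{n+1} = p_n + h·f(x_n, p_n).
x=0.000000, p=1.800000: f=-1.494000 → p ← 1.800000 + 0.32·(-1.494000) = 1.321920
x=0.320000, p=1.321920: f=-1.417194 → p ← 1.321920 + 0.32·(-1.417194) = 0.868418
p(0.64) ≈ 0.8684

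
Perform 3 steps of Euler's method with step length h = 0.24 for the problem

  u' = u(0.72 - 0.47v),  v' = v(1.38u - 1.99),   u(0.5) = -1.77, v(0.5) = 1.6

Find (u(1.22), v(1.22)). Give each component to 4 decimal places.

Euler on (u,v): u_{n+1} = u_n + h·u', v_{n+1} = v_n + h·v'.
0.500000: (-1.770000, 1.600000); f=(0.056640, -7.092160) → (-1.756406, -0.102118)
0.740000: (-1.756406, -0.102118); f=(-1.348912, 0.450734) → (-2.080145, 0.006058)
0.980000: (-2.080145, 0.006058); f=(-1.491782, -0.029445) → (-2.438173, -0.001009)
(u(1.22), v(1.22)) ≈ (-2.4382, -0.0010)

-2.4382, -0.0010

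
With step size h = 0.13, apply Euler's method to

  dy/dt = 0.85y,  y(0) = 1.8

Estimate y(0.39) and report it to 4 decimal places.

Euler: y_{n+1} = y_n + h·f(t_n, y_n).
t=0.000000, y=1.800000: f=1.530000 → y ← 1.800000 + 0.13·1.530000 = 1.998900
t=0.130000, y=1.998900: f=1.699065 → y ← 1.998900 + 0.13·1.699065 = 2.219778
t=0.260000, y=2.219778: f=1.886812 → y ← 2.219778 + 0.13·1.886812 = 2.465064
y(0.39) ≈ 2.4651

2.4651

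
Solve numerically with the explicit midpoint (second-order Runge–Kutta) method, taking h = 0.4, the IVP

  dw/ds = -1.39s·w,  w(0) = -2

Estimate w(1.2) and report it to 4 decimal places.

-0.7099

Midpoint: k1 = f(s_n, w_n); k2 = f(s_n + h/2, w_n + (h/2)·k1); w_{n+1} = w_n + h·k2.
s=0.000000, w=-2.000000:
  k1 = f(0.000000, -2.000000) = 0.000000
  k2 = f(0.200000, -2.000000) = 0.556000
  w ← -2.000000 + 0.4·0.556000 = -1.777600
s=0.400000, w=-1.777600:
  k1 = f(0.400000, -1.777600) = 0.988346
  k2 = f(0.600000, -1.579931) = 1.317662
  w ← -1.777600 + 0.4·1.317662 = -1.250535
s=0.800000, w=-1.250535:
  k1 = f(0.800000, -1.250535) = 1.390595
  k2 = f(1.000000, -0.972416) = 1.351658
  w ← -1.250535 + 0.4·1.351658 = -0.709872
w(1.2) ≈ -0.7099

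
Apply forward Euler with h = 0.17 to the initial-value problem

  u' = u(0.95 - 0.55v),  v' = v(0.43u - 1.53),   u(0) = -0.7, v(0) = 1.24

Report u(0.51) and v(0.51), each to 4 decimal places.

-0.8761, 0.3998

Euler on (u,v): u_{n+1} = u_n + h·u', v_{n+1} = v_n + h·v'.
0.000000: (-0.700000, 1.240000); f=(-0.187600, -2.270440) → (-0.731892, 0.854025)
0.170000: (-0.731892, 0.854025); f=(-0.351518, -1.575432) → (-0.791650, 0.586202)
0.340000: (-0.791650, 0.586202); f=(-0.496831, -1.096437) → (-0.876111, 0.399807)
(u(0.51), v(0.51)) ≈ (-0.8761, 0.3998)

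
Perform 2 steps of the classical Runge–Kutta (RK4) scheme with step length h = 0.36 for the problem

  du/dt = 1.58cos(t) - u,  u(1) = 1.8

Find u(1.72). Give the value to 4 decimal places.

RK4: k1 = f(t_n, u_n); k2 = f(t_n + h/2, u_n + (h/2)·k1); k3 = f(t_n + h/2, u_n + (h/2)·k2); k4 = f(t_n + h, u_n + h·k3); u_{n+1} = u_n + (h/6)·(k1 + 2k2 + 2k3 + k4).
t=1.000000, u=1.800000:
  k1 = f(1.000000, 1.800000) = -0.946322
  k2 = f(1.180000, 1.629662) = -1.027801
  k3 = f(1.180000, 1.614996) = -1.013135
  k4 = f(1.360000, 1.435272) = -1.104674
  u ← 1.800000 + (0.36/6)·(k1 + 2k2 + 2k3 + k4) = 1.432028
t=1.360000, u=1.432028:
  k1 = f(1.360000, 1.432028) = -1.101431
  k2 = f(1.540000, 1.233770) = -1.185120
  k3 = f(1.540000, 1.218706) = -1.170056
  k4 = f(1.720000, 1.010808) = -1.245676
  u ← 1.432028 + (0.36/6)·(k1 + 2k2 + 2k3 + k4) = 1.008580
u(1.72) ≈ 1.0086

1.0086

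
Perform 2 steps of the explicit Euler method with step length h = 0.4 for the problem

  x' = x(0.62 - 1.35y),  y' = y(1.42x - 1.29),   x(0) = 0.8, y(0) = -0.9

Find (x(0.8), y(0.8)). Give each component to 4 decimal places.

2.3639, -1.0742

Euler on (x,y): x_{n+1} = x_n + h·x', y_{n+1} = y_n + h·y'.
0.000000: (0.800000, -0.900000); f=(1.468000, 0.138600) → (1.387200, -0.844560)
0.400000: (1.387200, -0.844560); f=(2.441688, -0.574152) → (2.363875, -1.074221)
(x(0.8), y(0.8)) ≈ (2.3639, -1.0742)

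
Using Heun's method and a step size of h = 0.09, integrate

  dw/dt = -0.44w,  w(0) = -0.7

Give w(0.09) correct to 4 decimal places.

Heun: k1 = f(t_n, w_n); k2 = f(t_n + h, w_n + h·k1); w_{n+1} = w_n + (h/2)·(k1 + k2).
t=0.000000, w=-0.700000:
  k1 = f(0.000000, -0.700000) = 0.308000
  k2 = f(0.090000, -0.672280) = 0.295803
  w ← -0.700000 + (0.09/2)·(0.308000 + 0.295803) = -0.672829
w(0.09) ≈ -0.6728

-0.6728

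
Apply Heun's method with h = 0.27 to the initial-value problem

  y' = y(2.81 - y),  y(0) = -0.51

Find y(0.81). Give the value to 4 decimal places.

-25.9818

Heun: k1 = f(t_n, y_n); k2 = f(t_n + h, y_n + h·k1); y_{n+1} = y_n + (h/2)·(k1 + k2).
t=0.000000, y=-0.510000:
  k1 = f(0.000000, -0.510000) = -1.693200
  k2 = f(0.270000, -0.967164) = -3.653137
  y ← -0.510000 + (0.27/2)·(-1.693200 + (-3.653137)) = -1.231756
t=0.270000, y=-1.231756:
  k1 = f(0.270000, -1.231756) = -4.978455
  k2 = f(0.540000, -2.575938) = -13.873844
  y ← -1.231756 + (0.27/2)·(-4.978455 + (-13.873844)) = -3.776816
t=0.540000, y=-3.776816:
  k1 = f(0.540000, -3.776816) = -24.877190
  k2 = f(0.810000, -10.493657) = -139.604019
  y ← -3.776816 + (0.27/2)·(-24.877190 + (-139.604019)) = -25.981779
y(0.81) ≈ -25.9818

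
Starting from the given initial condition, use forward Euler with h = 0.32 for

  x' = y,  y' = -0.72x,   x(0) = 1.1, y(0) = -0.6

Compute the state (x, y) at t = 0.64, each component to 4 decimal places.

0.6349, -1.0626

Euler on (x,y): x_{n+1} = x_n + h·x', y_{n+1} = y_n + h·y'.
0.000000: (1.100000, -0.600000); f=(-0.600000, -0.792000) → (0.908000, -0.853440)
0.320000: (0.908000, -0.853440); f=(-0.853440, -0.653760) → (0.634899, -1.062643)
(x(0.64), y(0.64)) ≈ (0.6349, -1.0626)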